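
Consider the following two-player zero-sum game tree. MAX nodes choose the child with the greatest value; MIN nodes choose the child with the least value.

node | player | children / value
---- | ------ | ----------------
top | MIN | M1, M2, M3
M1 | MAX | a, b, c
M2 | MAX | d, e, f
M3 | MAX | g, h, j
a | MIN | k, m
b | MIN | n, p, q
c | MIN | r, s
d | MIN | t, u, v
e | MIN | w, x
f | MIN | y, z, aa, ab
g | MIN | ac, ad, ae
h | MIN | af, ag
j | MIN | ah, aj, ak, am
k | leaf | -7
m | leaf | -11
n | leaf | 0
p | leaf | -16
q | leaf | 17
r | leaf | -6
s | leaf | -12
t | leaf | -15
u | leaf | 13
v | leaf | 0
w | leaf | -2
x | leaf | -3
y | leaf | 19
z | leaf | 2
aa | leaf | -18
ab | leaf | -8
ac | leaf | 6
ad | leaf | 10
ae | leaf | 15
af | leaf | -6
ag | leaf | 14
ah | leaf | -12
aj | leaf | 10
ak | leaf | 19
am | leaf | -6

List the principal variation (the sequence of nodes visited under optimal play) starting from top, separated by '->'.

a (MIN): min(-7, -11) = -11
b (MIN): min(0, -16, 17) = -16
c (MIN): min(-6, -12) = -12
M1 (MAX): max(-11, -16, -12) = -11
d (MIN): min(-15, 13, 0) = -15
e (MIN): min(-2, -3) = -3
f (MIN): min(19, 2, -18, -8) = -18
M2 (MAX): max(-15, -3, -18) = -3
g (MIN): min(6, 10, 15) = 6
h (MIN): min(-6, 14) = -6
j (MIN): min(-12, 10, 19, -6) = -12
M3 (MAX): max(6, -6, -12) = 6
top (MIN): min(-11, -3, 6) = -11
At top, MIN picks M1 (lowest: -11).
At M1, MAX picks a (highest: -11).
At a, MIN picks m (lowest: -11).
Terminal value -11.

top -> M1 -> a -> m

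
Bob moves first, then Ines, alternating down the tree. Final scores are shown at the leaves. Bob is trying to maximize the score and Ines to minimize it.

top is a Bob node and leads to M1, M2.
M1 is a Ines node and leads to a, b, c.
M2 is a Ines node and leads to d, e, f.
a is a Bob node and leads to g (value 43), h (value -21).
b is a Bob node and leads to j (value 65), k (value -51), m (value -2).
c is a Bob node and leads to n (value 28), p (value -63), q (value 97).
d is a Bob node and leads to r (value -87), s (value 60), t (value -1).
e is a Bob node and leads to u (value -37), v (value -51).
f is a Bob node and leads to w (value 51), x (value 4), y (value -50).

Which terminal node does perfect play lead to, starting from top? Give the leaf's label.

a (Bob): max(43, -21) = 43
b (Bob): max(65, -51, -2) = 65
c (Bob): max(28, -63, 97) = 97
M1 (Ines): min(43, 65, 97) = 43
d (Bob): max(-87, 60, -1) = 60
e (Bob): max(-37, -51) = -37
f (Bob): max(51, 4, -50) = 51
M2 (Ines): min(60, -37, 51) = -37
top (Bob): max(43, -37) = 43
At top, Bob picks M1 (highest: 43).
At M1, Ines picks a (lowest: 43).
At a, Bob picks g (highest: 43).
Terminal value 43.

g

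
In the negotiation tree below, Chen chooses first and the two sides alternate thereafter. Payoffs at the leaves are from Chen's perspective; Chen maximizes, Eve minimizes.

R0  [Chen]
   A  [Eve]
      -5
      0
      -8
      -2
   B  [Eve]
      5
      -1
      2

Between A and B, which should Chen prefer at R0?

B

A (Eve): min(-5, 0, -8, -2) = -8
B (Eve): min(5, -1, 2) = -1
Chen prefers the higher value; A=-8, B=-1. B is better since -1 > -8.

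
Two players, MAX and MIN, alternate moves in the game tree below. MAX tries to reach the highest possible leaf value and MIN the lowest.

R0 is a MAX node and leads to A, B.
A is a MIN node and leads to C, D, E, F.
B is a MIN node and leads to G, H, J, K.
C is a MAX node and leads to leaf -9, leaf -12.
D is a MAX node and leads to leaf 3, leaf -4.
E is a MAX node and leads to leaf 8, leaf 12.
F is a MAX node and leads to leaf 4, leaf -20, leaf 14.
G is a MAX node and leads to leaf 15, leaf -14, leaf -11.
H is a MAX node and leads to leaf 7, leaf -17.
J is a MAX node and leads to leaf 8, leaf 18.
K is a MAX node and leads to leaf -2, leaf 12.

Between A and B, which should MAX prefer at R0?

B

C (MAX): max(-9, -12) = -9
D (MAX): max(3, -4) = 3
E (MAX): max(8, 12) = 12
F (MAX): max(4, -20, 14) = 14
A (MIN): min(-9, 3, 12, 14) = -9
G (MAX): max(15, -14, -11) = 15
H (MAX): max(7, -17) = 7
J (MAX): max(8, 18) = 18
K (MAX): max(-2, 12) = 12
B (MIN): min(15, 7, 18, 12) = 7
MAX prefers the higher value; A=-9, B=7. B is better since 7 > -9.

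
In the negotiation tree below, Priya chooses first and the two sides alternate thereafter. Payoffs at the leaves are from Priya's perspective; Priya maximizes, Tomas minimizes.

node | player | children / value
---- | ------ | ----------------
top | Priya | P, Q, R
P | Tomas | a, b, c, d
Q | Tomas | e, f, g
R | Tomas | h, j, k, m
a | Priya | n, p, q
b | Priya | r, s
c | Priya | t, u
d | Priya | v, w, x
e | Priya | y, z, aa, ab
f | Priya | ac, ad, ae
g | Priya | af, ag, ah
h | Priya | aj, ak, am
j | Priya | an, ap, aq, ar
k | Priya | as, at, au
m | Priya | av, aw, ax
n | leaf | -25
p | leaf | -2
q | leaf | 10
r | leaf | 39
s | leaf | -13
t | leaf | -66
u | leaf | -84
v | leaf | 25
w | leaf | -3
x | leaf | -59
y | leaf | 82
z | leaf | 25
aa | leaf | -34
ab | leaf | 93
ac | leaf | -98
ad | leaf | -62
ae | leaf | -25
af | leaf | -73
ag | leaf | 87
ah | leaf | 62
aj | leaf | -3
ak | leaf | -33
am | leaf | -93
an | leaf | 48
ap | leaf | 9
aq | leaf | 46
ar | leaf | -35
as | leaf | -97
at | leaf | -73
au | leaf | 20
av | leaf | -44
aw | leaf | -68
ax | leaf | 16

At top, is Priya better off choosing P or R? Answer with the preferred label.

R

a (Priya): max(-25, -2, 10) = 10
b (Priya): max(39, -13) = 39
c (Priya): max(-66, -84) = -66
d (Priya): max(25, -3, -59) = 25
P (Tomas): min(10, 39, -66, 25) = -66
h (Priya): max(-3, -33, -93) = -3
j (Priya): max(48, 9, 46, -35) = 48
k (Priya): max(-97, -73, 20) = 20
m (Priya): max(-44, -68, 16) = 16
R (Tomas): min(-3, 48, 20, 16) = -3
Priya prefers the higher value; P=-66, R=-3. R is better since -3 > -66.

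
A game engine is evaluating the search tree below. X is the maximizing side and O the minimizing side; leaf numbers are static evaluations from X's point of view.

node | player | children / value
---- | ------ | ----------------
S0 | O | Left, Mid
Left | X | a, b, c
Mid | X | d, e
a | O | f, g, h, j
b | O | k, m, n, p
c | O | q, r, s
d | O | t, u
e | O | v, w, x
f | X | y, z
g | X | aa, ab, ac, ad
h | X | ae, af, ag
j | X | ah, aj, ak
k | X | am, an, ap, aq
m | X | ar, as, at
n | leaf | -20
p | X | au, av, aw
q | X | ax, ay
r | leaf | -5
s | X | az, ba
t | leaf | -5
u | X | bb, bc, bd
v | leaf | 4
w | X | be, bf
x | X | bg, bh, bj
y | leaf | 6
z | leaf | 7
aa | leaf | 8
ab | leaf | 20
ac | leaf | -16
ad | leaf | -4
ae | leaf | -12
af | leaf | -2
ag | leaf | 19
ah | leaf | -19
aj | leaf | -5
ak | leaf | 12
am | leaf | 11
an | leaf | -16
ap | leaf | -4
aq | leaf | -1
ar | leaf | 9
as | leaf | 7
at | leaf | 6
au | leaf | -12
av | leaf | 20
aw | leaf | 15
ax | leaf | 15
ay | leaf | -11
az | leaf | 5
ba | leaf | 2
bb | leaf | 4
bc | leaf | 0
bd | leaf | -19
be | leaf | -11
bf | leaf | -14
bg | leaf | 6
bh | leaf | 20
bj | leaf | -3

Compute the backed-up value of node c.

q (X): max(15, -11) = 15
s (X): max(5, 2) = 5
c (O): min(15, -5, 5) = -5

-5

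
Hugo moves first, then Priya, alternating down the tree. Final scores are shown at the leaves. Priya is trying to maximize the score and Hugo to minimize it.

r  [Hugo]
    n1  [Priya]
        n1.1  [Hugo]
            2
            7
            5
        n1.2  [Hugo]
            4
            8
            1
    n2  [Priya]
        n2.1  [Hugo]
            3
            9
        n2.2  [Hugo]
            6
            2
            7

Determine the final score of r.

2

n1.1 (Hugo): min(2, 7, 5) = 2
n1.2 (Hugo): min(4, 8, 1) = 1
n1 (Priya): max(2, 1) = 2
n2.1 (Hugo): min(3, 9) = 3
n2.2 (Hugo): min(6, 2, 7) = 2
n2 (Priya): max(3, 2) = 3
r (Hugo): min(2, 3) = 2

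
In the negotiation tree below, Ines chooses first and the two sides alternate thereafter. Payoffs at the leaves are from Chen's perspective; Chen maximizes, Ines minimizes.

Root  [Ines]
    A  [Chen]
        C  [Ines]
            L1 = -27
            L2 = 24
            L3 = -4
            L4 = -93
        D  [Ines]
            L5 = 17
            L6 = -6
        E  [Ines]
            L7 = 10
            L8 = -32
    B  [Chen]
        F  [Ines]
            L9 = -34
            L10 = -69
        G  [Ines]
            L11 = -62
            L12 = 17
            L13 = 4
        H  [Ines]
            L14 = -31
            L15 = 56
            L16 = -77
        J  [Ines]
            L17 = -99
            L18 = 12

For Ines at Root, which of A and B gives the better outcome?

B

C (Ines): min(-27, 24, -4, -93) = -93
D (Ines): min(17, -6) = -6
E (Ines): min(10, -32) = -32
A (Chen): max(-93, -6, -32) = -6
F (Ines): min(-34, -69) = -69
G (Ines): min(-62, 17, 4) = -62
H (Ines): min(-31, 56, -77) = -77
J (Ines): min(-99, 12) = -99
B (Chen): max(-69, -62, -77, -99) = -62
Ines prefers the lower value; A=-6, B=-62. B is better since -62 < -6.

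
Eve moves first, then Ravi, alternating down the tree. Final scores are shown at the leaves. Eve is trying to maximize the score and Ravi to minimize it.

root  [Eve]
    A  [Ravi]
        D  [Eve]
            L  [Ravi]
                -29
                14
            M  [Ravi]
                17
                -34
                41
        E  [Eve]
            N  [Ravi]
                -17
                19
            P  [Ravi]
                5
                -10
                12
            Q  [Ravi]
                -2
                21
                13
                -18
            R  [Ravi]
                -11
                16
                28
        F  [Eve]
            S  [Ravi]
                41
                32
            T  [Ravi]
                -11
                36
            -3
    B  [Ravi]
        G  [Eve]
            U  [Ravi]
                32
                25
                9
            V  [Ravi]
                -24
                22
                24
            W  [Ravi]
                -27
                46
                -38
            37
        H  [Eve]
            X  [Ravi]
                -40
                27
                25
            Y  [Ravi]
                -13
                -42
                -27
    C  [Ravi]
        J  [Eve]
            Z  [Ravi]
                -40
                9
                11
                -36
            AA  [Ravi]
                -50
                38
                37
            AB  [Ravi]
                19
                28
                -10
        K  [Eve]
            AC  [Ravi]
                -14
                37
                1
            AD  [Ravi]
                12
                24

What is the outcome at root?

L (Ravi): min(-29, 14) = -29
M (Ravi): min(17, -34, 41) = -34
D (Eve): max(-29, -34) = -29
N (Ravi): min(-17, 19) = -17
P (Ravi): min(5, -10, 12) = -10
Q (Ravi): min(-2, 21, 13, -18) = -18
R (Ravi): min(-11, 16, 28) = -11
E (Eve): max(-17, -10, -18, -11) = -10
S (Ravi): min(41, 32) = 32
T (Ravi): min(-11, 36) = -11
F (Eve): max(32, -11, -3) = 32
A (Ravi): min(-29, -10, 32) = -29
U (Ravi): min(32, 25, 9) = 9
V (Ravi): min(-24, 22, 24) = -24
W (Ravi): min(-27, 46, -38) = -38
G (Eve): max(9, -24, -38, 37) = 37
X (Ravi): min(-40, 27, 25) = -40
Y (Ravi): min(-13, -42, -27) = -42
H (Eve): max(-40, -42) = -40
B (Ravi): min(37, -40) = -40
Z (Ravi): min(-40, 9, 11, -36) = -40
AA (Ravi): min(-50, 38, 37) = -50
AB (Ravi): min(19, 28, -10) = -10
J (Eve): max(-40, -50, -10) = -10
AC (Ravi): min(-14, 37, 1) = -14
AD (Ravi): min(12, 24) = 12
K (Eve): max(-14, 12) = 12
C (Ravi): min(-10, 12) = -10
root (Eve): max(-29, -40, -10) = -10

-10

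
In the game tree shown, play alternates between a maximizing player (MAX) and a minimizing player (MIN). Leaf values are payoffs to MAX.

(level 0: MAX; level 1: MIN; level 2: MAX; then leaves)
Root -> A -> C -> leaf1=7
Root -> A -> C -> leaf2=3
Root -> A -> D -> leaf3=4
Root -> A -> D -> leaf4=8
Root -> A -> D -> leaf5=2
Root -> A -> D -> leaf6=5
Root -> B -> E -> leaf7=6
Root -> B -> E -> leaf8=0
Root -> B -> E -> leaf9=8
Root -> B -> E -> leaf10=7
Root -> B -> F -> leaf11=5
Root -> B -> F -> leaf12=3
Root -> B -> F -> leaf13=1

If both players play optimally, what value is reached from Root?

C (MAX): max(7, 3) = 7
D (MAX): max(4, 8, 2, 5) = 8
A (MIN): min(7, 8) = 7
E (MAX): max(6, 0, 8, 7) = 8
F (MAX): max(5, 3, 1) = 5
B (MIN): min(8, 5) = 5
Root (MAX): max(7, 5) = 7

7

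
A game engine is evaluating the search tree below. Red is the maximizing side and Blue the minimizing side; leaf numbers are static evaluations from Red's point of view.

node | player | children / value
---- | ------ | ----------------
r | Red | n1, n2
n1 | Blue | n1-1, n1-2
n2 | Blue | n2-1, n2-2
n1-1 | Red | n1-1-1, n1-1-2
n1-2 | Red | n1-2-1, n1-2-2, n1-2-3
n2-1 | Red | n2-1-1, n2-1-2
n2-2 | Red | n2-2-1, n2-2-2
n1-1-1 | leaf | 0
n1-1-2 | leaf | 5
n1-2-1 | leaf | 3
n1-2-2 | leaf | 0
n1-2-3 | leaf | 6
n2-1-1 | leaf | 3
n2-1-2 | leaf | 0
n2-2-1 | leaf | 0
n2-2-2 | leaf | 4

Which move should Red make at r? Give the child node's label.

n1

n1-1 (Red): max(0, 5) = 5
n1-2 (Red): max(3, 0, 6) = 6
n1 (Blue): min(5, 6) = 5
n2-1 (Red): max(3, 0) = 3
n2-2 (Red): max(0, 4) = 4
n2 (Blue): min(3, 4) = 3
r (Red): max(5, 3) = 5
Red at r wants the highest of {n1=5, n2=3}, so chooses n1.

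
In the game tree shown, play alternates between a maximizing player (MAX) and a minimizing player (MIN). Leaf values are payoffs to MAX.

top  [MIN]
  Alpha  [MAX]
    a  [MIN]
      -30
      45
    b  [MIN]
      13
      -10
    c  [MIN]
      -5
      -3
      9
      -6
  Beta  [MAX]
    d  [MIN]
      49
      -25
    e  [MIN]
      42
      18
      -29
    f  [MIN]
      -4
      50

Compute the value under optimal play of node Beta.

-4

d (MIN): min(49, -25) = -25
e (MIN): min(42, 18, -29) = -29
f (MIN): min(-4, 50) = -4
Beta (MAX): max(-25, -29, -4) = -4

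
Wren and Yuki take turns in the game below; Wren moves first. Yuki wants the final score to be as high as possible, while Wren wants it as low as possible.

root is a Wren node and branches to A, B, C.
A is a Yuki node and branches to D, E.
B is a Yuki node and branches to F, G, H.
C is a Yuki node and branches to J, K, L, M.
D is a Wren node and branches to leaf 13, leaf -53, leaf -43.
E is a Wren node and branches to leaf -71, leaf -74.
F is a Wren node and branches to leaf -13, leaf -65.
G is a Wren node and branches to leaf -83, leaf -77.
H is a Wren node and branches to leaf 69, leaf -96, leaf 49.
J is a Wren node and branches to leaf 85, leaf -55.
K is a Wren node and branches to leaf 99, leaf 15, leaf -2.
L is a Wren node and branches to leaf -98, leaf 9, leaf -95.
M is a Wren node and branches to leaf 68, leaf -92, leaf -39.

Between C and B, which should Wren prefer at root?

J (Wren): min(85, -55) = -55
K (Wren): min(99, 15, -2) = -2
L (Wren): min(-98, 9, -95) = -98
M (Wren): min(68, -92, -39) = -92
C (Yuki): max(-55, -2, -98, -92) = -2
F (Wren): min(-13, -65) = -65
G (Wren): min(-83, -77) = -83
H (Wren): min(69, -96, 49) = -96
B (Yuki): max(-65, -83, -96) = -65
Wren prefers the lower value; C=-2, B=-65. B is better since -65 < -2.

B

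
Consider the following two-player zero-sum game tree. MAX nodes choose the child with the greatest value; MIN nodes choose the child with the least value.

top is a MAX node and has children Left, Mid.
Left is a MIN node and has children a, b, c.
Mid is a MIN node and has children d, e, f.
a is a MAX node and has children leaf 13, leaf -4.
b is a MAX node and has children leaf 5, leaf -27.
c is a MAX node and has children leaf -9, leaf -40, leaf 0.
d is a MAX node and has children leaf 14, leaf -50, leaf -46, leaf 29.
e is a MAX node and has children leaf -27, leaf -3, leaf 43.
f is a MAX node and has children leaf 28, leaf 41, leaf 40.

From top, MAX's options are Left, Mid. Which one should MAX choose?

Mid

a (MAX): max(13, -4) = 13
b (MAX): max(5, -27) = 5
c (MAX): max(-9, -40, 0) = 0
Left (MIN): min(13, 5, 0) = 0
d (MAX): max(14, -50, -46, 29) = 29
e (MAX): max(-27, -3, 43) = 43
f (MAX): max(28, 41, 40) = 41
Mid (MIN): min(29, 43, 41) = 29
top (MAX): max(0, 29) = 29
MAX at top wants the highest of {Left=0, Mid=29}, so chooses Mid.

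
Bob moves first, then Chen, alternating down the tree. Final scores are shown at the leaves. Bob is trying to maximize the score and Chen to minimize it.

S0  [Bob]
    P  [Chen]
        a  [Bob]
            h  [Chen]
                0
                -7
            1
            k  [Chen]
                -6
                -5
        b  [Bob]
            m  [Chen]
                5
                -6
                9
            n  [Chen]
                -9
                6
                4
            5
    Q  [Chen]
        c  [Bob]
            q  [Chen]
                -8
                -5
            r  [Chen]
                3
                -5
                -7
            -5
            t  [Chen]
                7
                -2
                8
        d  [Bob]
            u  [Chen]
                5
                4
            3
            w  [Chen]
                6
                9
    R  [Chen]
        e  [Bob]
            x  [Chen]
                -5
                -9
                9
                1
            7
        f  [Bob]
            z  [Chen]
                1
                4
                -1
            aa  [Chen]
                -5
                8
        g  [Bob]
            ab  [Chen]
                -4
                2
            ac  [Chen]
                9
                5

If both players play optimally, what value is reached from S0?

h (Chen): min(0, -7) = -7
k (Chen): min(-6, -5) = -6
a (Bob): max(-7, 1, -6) = 1
m (Chen): min(5, -6, 9) = -6
n (Chen): min(-9, 6, 4) = -9
b (Bob): max(-6, -9, 5) = 5
P (Chen): min(1, 5) = 1
q (Chen): min(-8, -5) = -8
r (Chen): min(3, -5, -7) = -7
t (Chen): min(7, -2, 8) = -2
c (Bob): max(-8, -7, -5, -2) = -2
u (Chen): min(5, 4) = 4
w (Chen): min(6, 9) = 6
d (Bob): max(4, 3, 6) = 6
Q (Chen): min(-2, 6) = -2
x (Chen): min(-5, -9, 9, 1) = -9
e (Bob): max(-9, 7) = 7
z (Chen): min(1, 4, -1) = -1
aa (Chen): min(-5, 8) = -5
f (Bob): max(-1, -5) = -1
ab (Chen): min(-4, 2) = -4
ac (Chen): min(9, 5) = 5
g (Bob): max(-4, 5) = 5
R (Chen): min(7, -1, 5) = -1
S0 (Bob): max(1, -2, -1) = 1

1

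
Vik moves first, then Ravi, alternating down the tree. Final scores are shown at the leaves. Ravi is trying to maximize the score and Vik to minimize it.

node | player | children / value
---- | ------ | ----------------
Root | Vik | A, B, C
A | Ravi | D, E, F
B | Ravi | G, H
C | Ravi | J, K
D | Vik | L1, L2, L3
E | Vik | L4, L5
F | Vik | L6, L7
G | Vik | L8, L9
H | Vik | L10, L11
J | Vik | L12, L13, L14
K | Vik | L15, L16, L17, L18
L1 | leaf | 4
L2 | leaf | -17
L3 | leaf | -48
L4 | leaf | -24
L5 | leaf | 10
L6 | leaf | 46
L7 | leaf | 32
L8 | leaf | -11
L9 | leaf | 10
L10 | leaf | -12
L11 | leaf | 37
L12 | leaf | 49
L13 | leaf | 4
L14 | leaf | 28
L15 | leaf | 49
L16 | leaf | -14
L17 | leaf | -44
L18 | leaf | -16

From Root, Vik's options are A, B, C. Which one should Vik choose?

D (Vik): min(4, -17, -48) = -48
E (Vik): min(-24, 10) = -24
F (Vik): min(46, 32) = 32
A (Ravi): max(-48, -24, 32) = 32
G (Vik): min(-11, 10) = -11
H (Vik): min(-12, 37) = -12
B (Ravi): max(-11, -12) = -11
J (Vik): min(49, 4, 28) = 4
K (Vik): min(49, -14, -44, -16) = -44
C (Ravi): max(4, -44) = 4
Root (Vik): min(32, -11, 4) = -11
Vik at Root wants the lowest of {A=32, B=-11, C=4}, so chooses B.

B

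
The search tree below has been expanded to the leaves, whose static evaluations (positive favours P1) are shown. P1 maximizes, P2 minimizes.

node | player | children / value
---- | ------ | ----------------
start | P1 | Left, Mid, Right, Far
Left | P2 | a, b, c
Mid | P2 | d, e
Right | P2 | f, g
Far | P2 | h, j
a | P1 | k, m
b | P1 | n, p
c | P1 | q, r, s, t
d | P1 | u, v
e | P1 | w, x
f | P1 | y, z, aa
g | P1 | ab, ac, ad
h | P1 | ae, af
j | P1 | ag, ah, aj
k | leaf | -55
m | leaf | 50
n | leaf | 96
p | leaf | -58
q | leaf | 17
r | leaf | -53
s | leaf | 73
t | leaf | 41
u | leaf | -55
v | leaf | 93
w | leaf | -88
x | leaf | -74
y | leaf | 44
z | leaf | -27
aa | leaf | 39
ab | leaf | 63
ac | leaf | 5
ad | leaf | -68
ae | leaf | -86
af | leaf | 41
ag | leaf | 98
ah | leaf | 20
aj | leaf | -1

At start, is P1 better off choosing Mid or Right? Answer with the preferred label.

d (P1): max(-55, 93) = 93
e (P1): max(-88, -74) = -74
Mid (P2): min(93, -74) = -74
f (P1): max(44, -27, 39) = 44
g (P1): max(63, 5, -68) = 63
Right (P2): min(44, 63) = 44
P1 prefers the higher value; Mid=-74, Right=44. Right is better since 44 > -74.

Right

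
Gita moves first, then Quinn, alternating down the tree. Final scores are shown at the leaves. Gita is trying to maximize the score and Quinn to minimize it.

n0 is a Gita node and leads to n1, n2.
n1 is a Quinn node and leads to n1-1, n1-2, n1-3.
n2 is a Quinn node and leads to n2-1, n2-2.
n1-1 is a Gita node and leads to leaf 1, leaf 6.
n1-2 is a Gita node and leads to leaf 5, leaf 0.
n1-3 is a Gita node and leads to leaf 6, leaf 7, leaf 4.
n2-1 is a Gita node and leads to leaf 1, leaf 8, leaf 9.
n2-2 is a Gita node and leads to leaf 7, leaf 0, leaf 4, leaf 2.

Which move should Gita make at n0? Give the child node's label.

n1-1 (Gita): max(1, 6) = 6
n1-2 (Gita): max(5, 0) = 5
n1-3 (Gita): max(6, 7, 4) = 7
n1 (Quinn): min(6, 5, 7) = 5
n2-1 (Gita): max(1, 8, 9) = 9
n2-2 (Gita): max(7, 0, 4, 2) = 7
n2 (Quinn): min(9, 7) = 7
n0 (Gita): max(5, 7) = 7
Gita at n0 wants the highest of {n1=5, n2=7}, so chooses n2.

n2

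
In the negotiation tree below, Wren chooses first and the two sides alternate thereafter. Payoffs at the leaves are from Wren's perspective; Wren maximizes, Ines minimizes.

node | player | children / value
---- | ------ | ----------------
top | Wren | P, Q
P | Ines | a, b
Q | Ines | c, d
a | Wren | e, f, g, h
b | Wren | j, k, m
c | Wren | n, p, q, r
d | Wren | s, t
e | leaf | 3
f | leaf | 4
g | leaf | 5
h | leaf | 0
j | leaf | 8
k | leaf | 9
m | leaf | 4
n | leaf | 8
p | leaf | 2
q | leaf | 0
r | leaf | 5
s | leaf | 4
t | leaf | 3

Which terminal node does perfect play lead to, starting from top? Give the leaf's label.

g

a (Wren): max(3, 4, 5, 0) = 5
b (Wren): max(8, 9, 4) = 9
P (Ines): min(5, 9) = 5
c (Wren): max(8, 2, 0, 5) = 8
d (Wren): max(4, 3) = 4
Q (Ines): min(8, 4) = 4
top (Wren): max(5, 4) = 5
At top, Wren picks P (highest: 5).
At P, Ines picks a (lowest: 5).
At a, Wren picks g (highest: 5).
Terminal value 5.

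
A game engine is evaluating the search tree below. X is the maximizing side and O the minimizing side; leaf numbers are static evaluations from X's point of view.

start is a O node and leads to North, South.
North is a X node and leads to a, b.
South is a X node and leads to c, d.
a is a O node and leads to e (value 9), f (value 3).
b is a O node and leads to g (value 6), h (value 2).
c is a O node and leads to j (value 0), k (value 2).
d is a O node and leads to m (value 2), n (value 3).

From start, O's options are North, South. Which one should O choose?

South

a (O): min(9, 3) = 3
b (O): min(6, 2) = 2
North (X): max(3, 2) = 3
c (O): min(0, 2) = 0
d (O): min(2, 3) = 2
South (X): max(0, 2) = 2
start (O): min(3, 2) = 2
O at start wants the lowest of {North=3, South=2}, so chooses South.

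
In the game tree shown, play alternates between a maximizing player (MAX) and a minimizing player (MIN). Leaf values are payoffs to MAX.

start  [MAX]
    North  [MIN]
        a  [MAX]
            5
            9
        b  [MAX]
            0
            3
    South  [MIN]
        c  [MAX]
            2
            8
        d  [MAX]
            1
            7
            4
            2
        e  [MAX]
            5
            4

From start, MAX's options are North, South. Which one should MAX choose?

a (MAX): max(5, 9) = 9
b (MAX): max(0, 3) = 3
North (MIN): min(9, 3) = 3
c (MAX): max(2, 8) = 8
d (MAX): max(1, 7, 4, 2) = 7
e (MAX): max(5, 4) = 5
South (MIN): min(8, 7, 5) = 5
start (MAX): max(3, 5) = 5
MAX at start wants the highest of {North=3, South=5}, so chooses South.

South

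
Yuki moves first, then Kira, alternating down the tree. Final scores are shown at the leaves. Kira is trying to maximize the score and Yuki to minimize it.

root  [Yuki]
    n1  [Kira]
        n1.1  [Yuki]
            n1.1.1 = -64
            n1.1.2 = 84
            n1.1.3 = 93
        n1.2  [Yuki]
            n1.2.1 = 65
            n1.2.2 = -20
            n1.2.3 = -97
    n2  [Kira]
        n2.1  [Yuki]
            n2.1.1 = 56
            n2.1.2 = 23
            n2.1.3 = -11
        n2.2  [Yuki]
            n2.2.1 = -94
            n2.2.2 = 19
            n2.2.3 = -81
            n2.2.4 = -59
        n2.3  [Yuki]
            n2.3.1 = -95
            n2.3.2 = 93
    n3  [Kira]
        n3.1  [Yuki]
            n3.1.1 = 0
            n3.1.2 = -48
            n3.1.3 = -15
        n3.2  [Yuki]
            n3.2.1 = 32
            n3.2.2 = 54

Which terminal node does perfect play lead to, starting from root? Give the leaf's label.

n1.1 (Yuki): min(-64, 84, 93) = -64
n1.2 (Yuki): min(65, -20, -97) = -97
n1 (Kira): max(-64, -97) = -64
n2.1 (Yuki): min(56, 23, -11) = -11
n2.2 (Yuki): min(-94, 19, -81, -59) = -94
n2.3 (Yuki): min(-95, 93) = -95
n2 (Kira): max(-11, -94, -95) = -11
n3.1 (Yuki): min(0, -48, -15) = -48
n3.2 (Yuki): min(32, 54) = 32
n3 (Kira): max(-48, 32) = 32
root (Yuki): min(-64, -11, 32) = -64
At root, Yuki picks n1 (lowest: -64).
At n1, Kira picks n1.1 (highest: -64).
At n1.1, Yuki picks n1.1.1 (lowest: -64).
Terminal value -64.

n1.1.1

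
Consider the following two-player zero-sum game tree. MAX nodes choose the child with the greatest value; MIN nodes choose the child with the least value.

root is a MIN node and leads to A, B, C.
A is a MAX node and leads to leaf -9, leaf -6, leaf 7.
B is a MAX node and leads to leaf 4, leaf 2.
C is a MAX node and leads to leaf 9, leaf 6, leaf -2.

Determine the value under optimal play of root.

4

A (MAX): max(-9, -6, 7) = 7
B (MAX): max(4, 2) = 4
C (MAX): max(9, 6, -2) = 9
root (MIN): min(7, 4, 9) = 4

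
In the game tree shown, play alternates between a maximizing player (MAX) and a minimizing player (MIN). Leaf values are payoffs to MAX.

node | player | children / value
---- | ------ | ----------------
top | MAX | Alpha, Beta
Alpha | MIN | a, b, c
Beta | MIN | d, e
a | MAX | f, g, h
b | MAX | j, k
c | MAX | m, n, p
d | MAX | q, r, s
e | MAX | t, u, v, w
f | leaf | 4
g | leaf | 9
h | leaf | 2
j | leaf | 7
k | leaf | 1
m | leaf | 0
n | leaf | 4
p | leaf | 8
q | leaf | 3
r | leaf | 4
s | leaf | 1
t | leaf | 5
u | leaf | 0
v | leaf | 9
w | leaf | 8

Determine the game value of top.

7

a (MAX): max(4, 9, 2) = 9
b (MAX): max(7, 1) = 7
c (MAX): max(0, 4, 8) = 8
Alpha (MIN): min(9, 7, 8) = 7
d (MAX): max(3, 4, 1) = 4
e (MAX): max(5, 0, 9, 8) = 9
Beta (MIN): min(4, 9) = 4
top (MAX): max(7, 4) = 7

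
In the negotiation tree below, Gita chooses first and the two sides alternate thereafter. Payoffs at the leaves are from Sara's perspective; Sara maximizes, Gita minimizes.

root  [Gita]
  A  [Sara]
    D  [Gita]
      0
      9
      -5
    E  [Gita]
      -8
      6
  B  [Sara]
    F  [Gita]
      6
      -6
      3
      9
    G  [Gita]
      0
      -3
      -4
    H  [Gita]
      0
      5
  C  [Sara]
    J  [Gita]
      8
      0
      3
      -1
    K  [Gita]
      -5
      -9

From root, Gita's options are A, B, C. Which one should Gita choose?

D (Gita): min(0, 9, -5) = -5
E (Gita): min(-8, 6) = -8
A (Sara): max(-5, -8) = -5
F (Gita): min(6, -6, 3, 9) = -6
G (Gita): min(0, -3, -4) = -4
H (Gita): min(0, 5) = 0
B (Sara): max(-6, -4, 0) = 0
J (Gita): min(8, 0, 3, -1) = -1
K (Gita): min(-5, -9) = -9
C (Sara): max(-1, -9) = -1
root (Gita): min(-5, 0, -1) = -5
Gita at root wants the lowest of {A=-5, B=0, C=-1}, so chooses A.

A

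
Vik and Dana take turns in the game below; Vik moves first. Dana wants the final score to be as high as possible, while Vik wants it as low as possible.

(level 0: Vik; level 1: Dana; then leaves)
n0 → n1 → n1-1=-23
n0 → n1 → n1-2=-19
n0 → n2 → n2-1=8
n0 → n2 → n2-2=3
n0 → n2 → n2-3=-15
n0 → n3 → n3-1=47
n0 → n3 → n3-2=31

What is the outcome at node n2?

n2 (Dana): max(8, 3, -15) = 8

8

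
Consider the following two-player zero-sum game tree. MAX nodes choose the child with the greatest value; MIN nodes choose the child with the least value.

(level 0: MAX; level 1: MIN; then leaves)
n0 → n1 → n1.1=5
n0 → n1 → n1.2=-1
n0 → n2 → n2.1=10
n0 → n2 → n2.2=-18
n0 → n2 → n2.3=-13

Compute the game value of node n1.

n1 (MIN): min(5, -1) = -1

-1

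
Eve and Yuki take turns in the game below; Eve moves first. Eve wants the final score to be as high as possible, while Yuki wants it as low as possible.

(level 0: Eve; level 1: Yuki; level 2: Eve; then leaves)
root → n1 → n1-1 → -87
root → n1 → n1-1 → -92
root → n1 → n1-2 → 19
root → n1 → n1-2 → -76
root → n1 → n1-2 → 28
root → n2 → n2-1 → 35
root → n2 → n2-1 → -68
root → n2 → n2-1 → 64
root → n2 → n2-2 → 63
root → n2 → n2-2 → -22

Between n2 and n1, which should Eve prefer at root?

n2

n2-1 (Eve): max(35, -68, 64) = 64
n2-2 (Eve): max(63, -22) = 63
n2 (Yuki): min(64, 63) = 63
n1-1 (Eve): max(-87, -92) = -87
n1-2 (Eve): max(19, -76, 28) = 28
n1 (Yuki): min(-87, 28) = -87
Eve prefers the higher value; n2=63, n1=-87. n2 is better since 63 > -87.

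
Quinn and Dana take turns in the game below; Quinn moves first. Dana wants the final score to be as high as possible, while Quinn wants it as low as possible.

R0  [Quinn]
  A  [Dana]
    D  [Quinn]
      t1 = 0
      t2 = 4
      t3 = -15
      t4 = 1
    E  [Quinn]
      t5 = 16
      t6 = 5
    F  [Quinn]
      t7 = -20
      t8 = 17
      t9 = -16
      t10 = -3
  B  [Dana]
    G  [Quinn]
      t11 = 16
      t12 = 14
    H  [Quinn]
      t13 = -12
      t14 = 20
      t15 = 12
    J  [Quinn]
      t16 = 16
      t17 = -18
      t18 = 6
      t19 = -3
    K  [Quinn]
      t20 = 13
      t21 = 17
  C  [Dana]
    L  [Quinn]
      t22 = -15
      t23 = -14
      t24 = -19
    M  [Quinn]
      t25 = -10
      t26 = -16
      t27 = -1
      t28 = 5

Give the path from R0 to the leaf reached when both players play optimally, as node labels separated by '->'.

D (Quinn): min(0, 4, -15, 1) = -15
E (Quinn): min(16, 5) = 5
F (Quinn): min(-20, 17, -16, -3) = -20
A (Dana): max(-15, 5, -20) = 5
G (Quinn): min(16, 14) = 14
H (Quinn): min(-12, 20, 12) = -12
J (Quinn): min(16, -18, 6, -3) = -18
K (Quinn): min(13, 17) = 13
B (Dana): max(14, -12, -18, 13) = 14
L (Quinn): min(-15, -14, -19) = -19
M (Quinn): min(-10, -16, -1, 5) = -16
C (Dana): max(-19, -16) = -16
R0 (Quinn): min(5, 14, -16) = -16
At R0, Quinn picks C (lowest: -16).
At C, Dana picks M (highest: -16).
At M, Quinn picks t26 (lowest: -16).
Terminal value -16.

R0 -> C -> M -> t26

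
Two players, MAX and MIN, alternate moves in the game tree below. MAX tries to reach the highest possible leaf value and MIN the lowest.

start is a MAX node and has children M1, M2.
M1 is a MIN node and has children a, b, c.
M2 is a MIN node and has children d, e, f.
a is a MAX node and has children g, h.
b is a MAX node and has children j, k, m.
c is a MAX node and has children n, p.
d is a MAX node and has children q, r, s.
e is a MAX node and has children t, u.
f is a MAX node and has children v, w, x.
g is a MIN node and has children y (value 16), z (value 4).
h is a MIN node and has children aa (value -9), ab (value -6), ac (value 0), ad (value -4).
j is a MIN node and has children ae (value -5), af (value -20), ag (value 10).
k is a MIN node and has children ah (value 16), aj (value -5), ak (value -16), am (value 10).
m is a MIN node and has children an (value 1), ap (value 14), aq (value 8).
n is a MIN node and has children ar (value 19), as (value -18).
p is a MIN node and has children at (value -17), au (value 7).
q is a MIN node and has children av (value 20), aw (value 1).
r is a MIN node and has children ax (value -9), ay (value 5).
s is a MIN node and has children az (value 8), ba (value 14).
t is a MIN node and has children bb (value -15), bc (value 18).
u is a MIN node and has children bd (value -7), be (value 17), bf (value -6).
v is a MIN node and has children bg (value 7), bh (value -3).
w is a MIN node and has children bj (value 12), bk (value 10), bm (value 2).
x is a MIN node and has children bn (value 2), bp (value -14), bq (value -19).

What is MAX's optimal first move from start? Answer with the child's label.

M2

g (MIN): min(16, 4) = 4
h (MIN): min(-9, -6, 0, -4) = -9
a (MAX): max(4, -9) = 4
j (MIN): min(-5, -20, 10) = -20
k (MIN): min(16, -5, -16, 10) = -16
m (MIN): min(1, 14, 8) = 1
b (MAX): max(-20, -16, 1) = 1
n (MIN): min(19, -18) = -18
p (MIN): min(-17, 7) = -17
c (MAX): max(-18, -17) = -17
M1 (MIN): min(4, 1, -17) = -17
q (MIN): min(20, 1) = 1
r (MIN): min(-9, 5) = -9
s (MIN): min(8, 14) = 8
d (MAX): max(1, -9, 8) = 8
t (MIN): min(-15, 18) = -15
u (MIN): min(-7, 17, -6) = -7
e (MAX): max(-15, -7) = -7
v (MIN): min(7, -3) = -3
w (MIN): min(12, 10, 2) = 2
x (MIN): min(2, -14, -19) = -19
f (MAX): max(-3, 2, -19) = 2
M2 (MIN): min(8, -7, 2) = -7
start (MAX): max(-17, -7) = -7
MAX at start wants the highest of {M1=-17, M2=-7}, so chooses M2.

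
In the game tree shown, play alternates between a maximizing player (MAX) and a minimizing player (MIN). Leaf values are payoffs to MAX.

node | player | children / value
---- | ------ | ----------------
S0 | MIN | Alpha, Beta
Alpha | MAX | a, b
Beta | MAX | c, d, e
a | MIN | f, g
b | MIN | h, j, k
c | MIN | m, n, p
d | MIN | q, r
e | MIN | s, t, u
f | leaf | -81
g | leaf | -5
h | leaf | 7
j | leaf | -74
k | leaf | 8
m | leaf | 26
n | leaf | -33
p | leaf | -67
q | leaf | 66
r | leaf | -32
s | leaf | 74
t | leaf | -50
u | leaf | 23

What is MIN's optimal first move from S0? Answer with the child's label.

Alpha

a (MIN): min(-81, -5) = -81
b (MIN): min(7, -74, 8) = -74
Alpha (MAX): max(-81, -74) = -74
c (MIN): min(26, -33, -67) = -67
d (MIN): min(66, -32) = -32
e (MIN): min(74, -50, 23) = -50
Beta (MAX): max(-67, -32, -50) = -32
S0 (MIN): min(-74, -32) = -74
MIN at S0 wants the lowest of {Alpha=-74, Beta=-32}, so chooses Alpha.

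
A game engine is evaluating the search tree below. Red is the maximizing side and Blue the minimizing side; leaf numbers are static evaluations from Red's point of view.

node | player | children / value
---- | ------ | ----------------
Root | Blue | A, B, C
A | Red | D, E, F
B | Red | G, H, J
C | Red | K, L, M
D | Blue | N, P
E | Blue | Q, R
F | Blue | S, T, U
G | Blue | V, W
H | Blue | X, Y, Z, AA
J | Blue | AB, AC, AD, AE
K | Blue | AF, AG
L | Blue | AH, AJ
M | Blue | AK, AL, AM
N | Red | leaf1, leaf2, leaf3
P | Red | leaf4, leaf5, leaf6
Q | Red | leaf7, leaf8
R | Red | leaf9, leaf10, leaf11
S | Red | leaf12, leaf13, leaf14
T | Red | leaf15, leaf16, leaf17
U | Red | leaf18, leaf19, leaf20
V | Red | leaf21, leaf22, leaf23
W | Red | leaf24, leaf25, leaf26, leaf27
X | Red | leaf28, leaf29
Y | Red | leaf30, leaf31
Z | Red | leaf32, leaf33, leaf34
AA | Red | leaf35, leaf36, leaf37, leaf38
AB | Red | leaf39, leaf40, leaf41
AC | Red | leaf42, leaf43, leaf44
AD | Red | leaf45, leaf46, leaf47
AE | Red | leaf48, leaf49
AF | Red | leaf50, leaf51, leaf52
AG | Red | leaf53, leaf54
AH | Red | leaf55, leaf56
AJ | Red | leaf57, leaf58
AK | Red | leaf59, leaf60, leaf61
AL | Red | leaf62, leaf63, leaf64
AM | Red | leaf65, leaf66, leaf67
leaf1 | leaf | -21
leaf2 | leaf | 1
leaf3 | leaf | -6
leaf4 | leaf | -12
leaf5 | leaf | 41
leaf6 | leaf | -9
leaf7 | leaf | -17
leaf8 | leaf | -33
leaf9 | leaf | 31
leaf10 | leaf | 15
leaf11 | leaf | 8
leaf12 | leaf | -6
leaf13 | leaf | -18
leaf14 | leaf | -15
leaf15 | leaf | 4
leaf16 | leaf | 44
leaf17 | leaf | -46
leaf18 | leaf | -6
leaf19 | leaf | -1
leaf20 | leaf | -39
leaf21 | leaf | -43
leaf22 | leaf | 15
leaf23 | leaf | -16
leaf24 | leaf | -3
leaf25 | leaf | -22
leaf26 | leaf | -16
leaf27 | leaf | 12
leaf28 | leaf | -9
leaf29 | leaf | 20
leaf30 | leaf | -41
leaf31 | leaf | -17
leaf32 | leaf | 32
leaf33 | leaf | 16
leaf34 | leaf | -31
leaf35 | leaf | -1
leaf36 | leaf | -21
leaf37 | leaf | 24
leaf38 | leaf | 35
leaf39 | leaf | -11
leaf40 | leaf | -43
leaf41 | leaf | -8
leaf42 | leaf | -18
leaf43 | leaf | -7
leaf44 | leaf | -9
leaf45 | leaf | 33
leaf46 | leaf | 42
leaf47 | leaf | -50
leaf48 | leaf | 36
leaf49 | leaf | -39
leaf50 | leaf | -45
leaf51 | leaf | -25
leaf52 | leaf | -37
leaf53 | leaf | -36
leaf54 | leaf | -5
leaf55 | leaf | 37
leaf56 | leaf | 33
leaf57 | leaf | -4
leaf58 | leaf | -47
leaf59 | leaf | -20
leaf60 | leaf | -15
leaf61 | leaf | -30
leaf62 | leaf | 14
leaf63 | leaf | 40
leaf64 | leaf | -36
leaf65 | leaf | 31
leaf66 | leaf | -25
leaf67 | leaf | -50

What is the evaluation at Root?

N (Red): max(-21, 1, -6) = 1
P (Red): max(-12, 41, -9) = 41
D (Blue): min(1, 41) = 1
Q (Red): max(-17, -33) = -17
R (Red): max(31, 15, 8) = 31
E (Blue): min(-17, 31) = -17
S (Red): max(-6, -18, -15) = -6
T (Red): max(4, 44, -46) = 44
U (Red): max(-6, -1, -39) = -1
F (Blue): min(-6, 44, -1) = -6
A (Red): max(1, -17, -6) = 1
V (Red): max(-43, 15, -16) = 15
W (Red): max(-3, -22, -16, 12) = 12
G (Blue): min(15, 12) = 12
X (Red): max(-9, 20) = 20
Y (Red): max(-41, -17) = -17
Z (Red): max(32, 16, -31) = 32
AA (Red): max(-1, -21, 24, 35) = 35
H (Blue): min(20, -17, 32, 35) = -17
AB (Red): max(-11, -43, -8) = -8
AC (Red): max(-18, -7, -9) = -7
AD (Red): max(33, 42, -50) = 42
AE (Red): max(36, -39) = 36
J (Blue): min(-8, -7, 42, 36) = -8
B (Red): max(12, -17, -8) = 12
AF (Red): max(-45, -25, -37) = -25
AG (Red): max(-36, -5) = -5
K (Blue): min(-25, -5) = -25
AH (Red): max(37, 33) = 37
AJ (Red): max(-4, -47) = -4
L (Blue): min(37, -4) = -4
AK (Red): max(-20, -15, -30) = -15
AL (Red): max(14, 40, -36) = 40
AM (Red): max(31, -25, -50) = 31
M (Blue): min(-15, 40, 31) = -15
C (Red): max(-25, -4, -15) = -4
Root (Blue): min(1, 12, -4) = -4

-4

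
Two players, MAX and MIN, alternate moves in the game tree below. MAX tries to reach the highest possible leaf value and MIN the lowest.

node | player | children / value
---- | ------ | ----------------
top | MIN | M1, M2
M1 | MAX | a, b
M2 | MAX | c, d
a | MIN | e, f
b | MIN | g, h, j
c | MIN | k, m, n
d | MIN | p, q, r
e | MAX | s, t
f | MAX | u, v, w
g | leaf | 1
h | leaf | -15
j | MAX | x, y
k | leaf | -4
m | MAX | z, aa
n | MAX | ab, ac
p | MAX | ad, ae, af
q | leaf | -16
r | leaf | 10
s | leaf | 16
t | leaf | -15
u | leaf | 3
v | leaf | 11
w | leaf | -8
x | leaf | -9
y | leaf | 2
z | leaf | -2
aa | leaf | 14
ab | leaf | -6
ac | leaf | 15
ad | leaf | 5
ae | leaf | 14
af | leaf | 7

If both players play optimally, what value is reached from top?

-4

e (MAX): max(16, -15) = 16
f (MAX): max(3, 11, -8) = 11
a (MIN): min(16, 11) = 11
j (MAX): max(-9, 2) = 2
b (MIN): min(1, -15, 2) = -15
M1 (MAX): max(11, -15) = 11
m (MAX): max(-2, 14) = 14
n (MAX): max(-6, 15) = 15
c (MIN): min(-4, 14, 15) = -4
p (MAX): max(5, 14, 7) = 14
d (MIN): min(14, -16, 10) = -16
M2 (MAX): max(-4, -16) = -4
top (MIN): min(11, -4) = -4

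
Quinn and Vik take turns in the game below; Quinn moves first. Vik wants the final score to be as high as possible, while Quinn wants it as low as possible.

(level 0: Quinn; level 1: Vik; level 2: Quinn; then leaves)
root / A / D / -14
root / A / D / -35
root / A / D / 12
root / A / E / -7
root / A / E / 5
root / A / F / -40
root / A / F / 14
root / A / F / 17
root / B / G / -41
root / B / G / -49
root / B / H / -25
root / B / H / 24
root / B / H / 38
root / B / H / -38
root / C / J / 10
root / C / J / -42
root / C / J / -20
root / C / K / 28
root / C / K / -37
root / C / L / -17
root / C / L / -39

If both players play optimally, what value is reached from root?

-38

D (Quinn): min(-14, -35, 12) = -35
E (Quinn): min(-7, 5) = -7
F (Quinn): min(-40, 14, 17) = -40
A (Vik): max(-35, -7, -40) = -7
G (Quinn): min(-41, -49) = -49
H (Quinn): min(-25, 24, 38, -38) = -38
B (Vik): max(-49, -38) = -38
J (Quinn): min(10, -42, -20) = -42
K (Quinn): min(28, -37) = -37
L (Quinn): min(-17, -39) = -39
C (Vik): max(-42, -37, -39) = -37
root (Quinn): min(-7, -38, -37) = -38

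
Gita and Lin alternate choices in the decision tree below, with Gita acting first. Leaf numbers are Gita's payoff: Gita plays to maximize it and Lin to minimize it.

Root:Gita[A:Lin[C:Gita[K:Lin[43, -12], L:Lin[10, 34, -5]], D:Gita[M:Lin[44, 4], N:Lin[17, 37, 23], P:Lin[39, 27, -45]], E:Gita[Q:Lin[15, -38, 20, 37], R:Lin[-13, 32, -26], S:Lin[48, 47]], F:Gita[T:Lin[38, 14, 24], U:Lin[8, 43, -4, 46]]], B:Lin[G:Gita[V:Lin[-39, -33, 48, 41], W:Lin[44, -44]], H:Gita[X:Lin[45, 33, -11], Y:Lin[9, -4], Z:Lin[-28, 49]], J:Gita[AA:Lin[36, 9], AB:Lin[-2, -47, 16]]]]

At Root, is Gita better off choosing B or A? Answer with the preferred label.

V (Lin): min(-39, -33, 48, 41) = -39
W (Lin): min(44, -44) = -44
G (Gita): max(-39, -44) = -39
X (Lin): min(45, 33, -11) = -11
Y (Lin): min(9, -4) = -4
Z (Lin): min(-28, 49) = -28
H (Gita): max(-11, -4, -28) = -4
AA (Lin): min(36, 9) = 9
AB (Lin): min(-2, -47, 16) = -47
J (Gita): max(9, -47) = 9
B (Lin): min(-39, -4, 9) = -39
K (Lin): min(43, -12) = -12
L (Lin): min(10, 34, -5) = -5
C (Gita): max(-12, -5) = -5
M (Lin): min(44, 4) = 4
N (Lin): min(17, 37, 23) = 17
P (Lin): min(39, 27, -45) = -45
D (Gita): max(4, 17, -45) = 17
Q (Lin): min(15, -38, 20, 37) = -38
R (Lin): min(-13, 32, -26) = -26
S (Lin): min(48, 47) = 47
E (Gita): max(-38, -26, 47) = 47
T (Lin): min(38, 14, 24) = 14
U (Lin): min(8, 43, -4, 46) = -4
F (Gita): max(14, -4) = 14
A (Lin): min(-5, 17, 47, 14) = -5
Gita prefers the higher value; B=-39, A=-5. A is better since -5 > -39.

A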